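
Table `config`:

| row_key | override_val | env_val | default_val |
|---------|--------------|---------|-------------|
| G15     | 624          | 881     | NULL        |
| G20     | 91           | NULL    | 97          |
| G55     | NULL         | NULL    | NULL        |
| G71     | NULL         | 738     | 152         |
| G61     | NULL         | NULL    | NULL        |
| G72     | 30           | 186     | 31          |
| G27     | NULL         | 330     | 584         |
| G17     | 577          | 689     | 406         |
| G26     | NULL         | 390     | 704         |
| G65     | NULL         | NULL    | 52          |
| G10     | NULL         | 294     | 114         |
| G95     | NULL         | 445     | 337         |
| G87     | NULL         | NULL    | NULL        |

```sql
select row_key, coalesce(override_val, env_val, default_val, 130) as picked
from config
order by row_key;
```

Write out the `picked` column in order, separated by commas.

row_key=G10: override_val=NULL, env_val=294 → 294
row_key=G15: override_val=624 → 624
row_key=G17: override_val=577 → 577
row_key=G20: override_val=91 → 91
row_key=G26: override_val=NULL, env_val=390 → 390
row_key=G27: override_val=NULL, env_val=330 → 330
row_key=G55: override_val=NULL, env_val=NULL, default_val=NULL, → literal 130 → 130
row_key=G61: override_val=NULL, env_val=NULL, default_val=NULL, → literal 130 → 130
row_key=G65: override_val=NULL, env_val=NULL, default_val=52 → 52
row_key=G71: override_val=NULL, env_val=738 → 738
row_key=G72: override_val=30 → 30
row_key=G87: override_val=NULL, env_val=NULL, default_val=NULL, → literal 130 → 130
row_key=G95: override_val=NULL, env_val=445 → 445

294, 624, 577, 91, 390, 330, 130, 130, 52, 738, 30, 130, 445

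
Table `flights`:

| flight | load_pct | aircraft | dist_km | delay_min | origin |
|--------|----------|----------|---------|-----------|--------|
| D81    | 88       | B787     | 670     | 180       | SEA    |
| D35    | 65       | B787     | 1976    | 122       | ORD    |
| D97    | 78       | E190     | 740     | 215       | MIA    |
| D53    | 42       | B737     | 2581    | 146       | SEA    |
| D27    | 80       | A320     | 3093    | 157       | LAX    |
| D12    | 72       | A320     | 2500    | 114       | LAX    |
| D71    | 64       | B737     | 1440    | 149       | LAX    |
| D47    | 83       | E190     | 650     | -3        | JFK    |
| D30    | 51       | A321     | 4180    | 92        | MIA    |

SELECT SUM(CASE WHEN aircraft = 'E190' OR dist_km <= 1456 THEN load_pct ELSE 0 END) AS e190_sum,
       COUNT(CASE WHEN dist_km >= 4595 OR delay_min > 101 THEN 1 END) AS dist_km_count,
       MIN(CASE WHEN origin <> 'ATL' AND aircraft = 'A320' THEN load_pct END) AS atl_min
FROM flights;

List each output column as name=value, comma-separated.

e190_sum=313, dist_km_count=7, atl_min=72

[e190_sum: aircraft = 'E190' OR dist_km <= 1456]
flight=D81: ✓ → 88
flight=D35: ✗
flight=D97: ✓ → 78
flight=D53: ✗
flight=D27: ✗
flight=D12: ✗
flight=D71: ✓ → 64
flight=D47: ✓ → 83
flight=D30: ✗
e190_sum = 88 + 78 + 64 + 83 = 313
—
[dist_km_count: dist_km >= 4595 OR delay_min > 101]
flight=D81: ✓ → 1
flight=D35: ✓ → 1
flight=D97: ✓ → 1
flight=D53: ✓ → 1
flight=D27: ✓ → 1
flight=D12: ✓ → 1
flight=D71: ✓ → 1
flight=D47: ✗
flight=D30: ✗
dist_km_count = COUNT(1, 1, 1, 1, 1, 1, 1) = 7
—
[atl_min: origin <> 'ATL' AND aircraft = 'A320']
flight=D81: ✗
flight=D35: ✗
flight=D97: ✗
flight=D53: ✗
flight=D27: ✓ → 80
flight=D12: ✓ → 72
flight=D71: ✗
flight=D47: ✗
flight=D30: ✗
atl_min = MIN(80, 72) = 72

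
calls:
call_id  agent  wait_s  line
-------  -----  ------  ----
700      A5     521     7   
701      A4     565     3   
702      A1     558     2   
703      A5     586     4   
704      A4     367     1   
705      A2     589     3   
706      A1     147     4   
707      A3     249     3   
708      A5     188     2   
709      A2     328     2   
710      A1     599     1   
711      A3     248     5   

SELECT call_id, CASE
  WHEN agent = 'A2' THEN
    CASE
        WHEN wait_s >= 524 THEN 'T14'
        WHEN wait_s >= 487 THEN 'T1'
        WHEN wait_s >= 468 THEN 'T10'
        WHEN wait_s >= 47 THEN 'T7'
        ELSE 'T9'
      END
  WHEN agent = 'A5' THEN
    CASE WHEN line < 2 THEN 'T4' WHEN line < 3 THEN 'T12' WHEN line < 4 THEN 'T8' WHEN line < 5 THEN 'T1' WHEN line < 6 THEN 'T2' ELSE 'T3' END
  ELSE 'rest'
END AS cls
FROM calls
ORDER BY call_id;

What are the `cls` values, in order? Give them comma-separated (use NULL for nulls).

call_id=700: agent='A5' → inner[ELSE] → T3
call_id=701: agent='A4' → outer ELSE → rest
call_id=702: agent='A1' → outer ELSE → rest
call_id=703: agent='A5' → inner[line < 5] → T1
call_id=704: agent='A4' → outer ELSE → rest
call_id=705: agent='A2' → inner[wait_s >= 524] → T14
call_id=706: agent='A1' → outer ELSE → rest
call_id=707: agent='A3' → outer ELSE → rest
call_id=708: agent='A5' → inner[line < 3] → T12
call_id=709: agent='A2' → inner[wait_s >= 47] → T7
call_id=710: agent='A1' → outer ELSE → rest
call_id=711: agent='A3' → outer ELSE → rest

T3, rest, rest, T1, rest, T14, rest, rest, T12, T7, rest, rest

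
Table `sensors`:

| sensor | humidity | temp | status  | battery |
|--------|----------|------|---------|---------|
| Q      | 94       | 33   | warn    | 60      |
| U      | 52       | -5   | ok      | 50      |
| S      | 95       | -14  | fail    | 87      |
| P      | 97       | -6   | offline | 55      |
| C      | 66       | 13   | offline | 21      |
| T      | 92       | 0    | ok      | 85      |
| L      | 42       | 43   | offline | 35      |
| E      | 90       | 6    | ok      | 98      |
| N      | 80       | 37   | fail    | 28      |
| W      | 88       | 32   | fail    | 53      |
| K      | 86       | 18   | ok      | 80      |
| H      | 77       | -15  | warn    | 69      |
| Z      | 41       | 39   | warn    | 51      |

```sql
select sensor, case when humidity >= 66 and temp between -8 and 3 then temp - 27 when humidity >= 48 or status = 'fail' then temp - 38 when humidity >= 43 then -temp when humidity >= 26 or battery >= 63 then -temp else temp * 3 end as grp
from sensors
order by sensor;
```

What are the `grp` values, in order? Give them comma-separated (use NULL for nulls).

sensor=C: humidity >= 48 or status = 'fail' → -25
sensor=E: humidity >= 48 or status = 'fail' → -32
sensor=H: humidity >= 48 or status = 'fail' → -53
sensor=K: humidity >= 48 or status = 'fail' → -20
sensor=L: humidity >= 26 or battery >= 63 → -43
sensor=N: humidity >= 48 or status = 'fail' → -1
sensor=P: humidity >= 66 and temp between -8 and 3 → -33
sensor=Q: humidity >= 48 or status = 'fail' → -5
sensor=S: humidity >= 48 or status = 'fail' → -52
sensor=T: humidity >= 66 and temp between -8 and 3 → -27
sensor=U: humidity >= 48 or status = 'fail' → -43
sensor=W: humidity >= 48 or status = 'fail' → -6
sensor=Z: humidity >= 26 or battery >= 63 → -39

-25, -32, -53, -20, -43, -1, -33, -5, -52, -27, -43, -6, -39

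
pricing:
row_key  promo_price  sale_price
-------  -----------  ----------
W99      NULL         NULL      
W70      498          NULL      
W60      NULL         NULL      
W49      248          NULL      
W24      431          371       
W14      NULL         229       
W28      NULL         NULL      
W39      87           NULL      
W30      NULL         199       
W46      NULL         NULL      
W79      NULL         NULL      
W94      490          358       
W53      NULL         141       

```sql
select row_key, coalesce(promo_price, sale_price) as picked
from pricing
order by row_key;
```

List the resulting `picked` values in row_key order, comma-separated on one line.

row_key=W14: promo_price=NULL, sale_price=229 → 229
row_key=W24: promo_price=431 → 431
row_key=W28: promo_price=NULL, sale_price=NULL (all NULL) → NULL
row_key=W30: promo_price=NULL, sale_price=199 → 199
row_key=W39: promo_price=87 → 87
row_key=W46: promo_price=NULL, sale_price=NULL (all NULL) → NULL
row_key=W49: promo_price=248 → 248
row_key=W53: promo_price=NULL, sale_price=141 → 141
row_key=W60: promo_price=NULL, sale_price=NULL (all NULL) → NULL
row_key=W70: promo_price=498 → 498
row_key=W79: promo_price=NULL, sale_price=NULL (all NULL) → NULL
row_key=W94: promo_price=490 → 490
row_key=W99: promo_price=NULL, sale_price=NULL (all NULL) → NULL

229, 431, NULL, 199, 87, NULL, 248, 141, NULL, 498, NULL, 490, NULL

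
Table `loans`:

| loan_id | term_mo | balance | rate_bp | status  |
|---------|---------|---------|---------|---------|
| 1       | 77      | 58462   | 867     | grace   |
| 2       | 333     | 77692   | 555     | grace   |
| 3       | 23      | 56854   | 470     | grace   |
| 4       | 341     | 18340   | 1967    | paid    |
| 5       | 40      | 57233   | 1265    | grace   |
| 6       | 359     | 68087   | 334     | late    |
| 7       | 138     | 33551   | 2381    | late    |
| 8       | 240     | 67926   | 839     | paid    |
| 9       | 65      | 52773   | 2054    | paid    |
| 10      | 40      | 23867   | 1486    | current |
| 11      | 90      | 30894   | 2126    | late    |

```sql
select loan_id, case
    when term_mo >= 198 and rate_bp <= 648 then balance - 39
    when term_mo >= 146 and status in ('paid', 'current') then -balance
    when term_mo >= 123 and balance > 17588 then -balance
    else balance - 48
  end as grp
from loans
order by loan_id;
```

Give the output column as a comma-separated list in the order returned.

loan_id=1: ELSE → 58414
loan_id=2: term_mo >= 198 and rate_bp <= 648 → 77653
loan_id=3: ELSE → 56806
loan_id=4: term_mo >= 146 and status in ('paid', 'current') → -18340
loan_id=5: ELSE → 57185
loan_id=6: term_mo >= 198 and rate_bp <= 648 → 68048
loan_id=7: term_mo >= 123 and balance > 17588 → -33551
loan_id=8: term_mo >= 146 and status in ('paid', 'current') → -67926
loan_id=9: ELSE → 52725
loan_id=10: ELSE → 23819
loan_id=11: ELSE → 30846

58414, 77653, 56806, -18340, 57185, 68048, -33551, -67926, 52725, 23819, 30846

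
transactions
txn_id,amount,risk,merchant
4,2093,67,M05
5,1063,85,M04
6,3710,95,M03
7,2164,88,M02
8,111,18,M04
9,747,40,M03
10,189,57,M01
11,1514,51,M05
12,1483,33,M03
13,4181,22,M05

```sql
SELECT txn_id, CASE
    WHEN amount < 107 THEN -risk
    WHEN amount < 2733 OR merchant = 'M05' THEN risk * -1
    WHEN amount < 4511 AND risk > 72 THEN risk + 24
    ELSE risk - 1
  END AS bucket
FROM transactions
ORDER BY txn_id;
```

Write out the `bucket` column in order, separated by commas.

txn_id=4: amount < 2733 OR merchant = 'M05' → -67
txn_id=5: amount < 2733 OR merchant = 'M05' → -85
txn_id=6: amount < 4511 AND risk > 72 → 119
txn_id=7: amount < 2733 OR merchant = 'M05' → -88
txn_id=8: amount < 2733 OR merchant = 'M05' → -18
txn_id=9: amount < 2733 OR merchant = 'M05' → -40
txn_id=10: amount < 2733 OR merchant = 'M05' → -57
txn_id=11: amount < 2733 OR merchant = 'M05' → -51
txn_id=12: amount < 2733 OR merchant = 'M05' → -33
txn_id=13: amount < 2733 OR merchant = 'M05' → -22

-67, -85, 119, -88, -18, -40, -57, -51, -33, -22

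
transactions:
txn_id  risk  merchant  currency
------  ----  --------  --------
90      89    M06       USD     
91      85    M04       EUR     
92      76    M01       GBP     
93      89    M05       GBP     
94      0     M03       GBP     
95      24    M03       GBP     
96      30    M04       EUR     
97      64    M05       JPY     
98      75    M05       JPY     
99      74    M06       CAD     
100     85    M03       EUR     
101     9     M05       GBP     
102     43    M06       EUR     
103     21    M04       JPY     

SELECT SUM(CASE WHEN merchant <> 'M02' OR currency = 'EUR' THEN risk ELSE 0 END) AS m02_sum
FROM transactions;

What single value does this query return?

764

txn_id=90: ✓ → 89
txn_id=91: ✓ → 85
txn_id=92: ✓ → 76
txn_id=93: ✓ → 89
txn_id=94: ✓ → 0
txn_id=95: ✓ → 24
txn_id=96: ✓ → 30
txn_id=97: ✓ → 64
txn_id=98: ✓ → 75
txn_id=99: ✓ → 74
txn_id=100: ✓ → 85
txn_id=101: ✓ → 9
txn_id=102: ✓ → 43
txn_id=103: ✓ → 21
m02_sum = 89 + 85 + 76 + 89 + 24 + 30 + 64 + 75 + 74 + 85 + 9 + 43 + 21 = 764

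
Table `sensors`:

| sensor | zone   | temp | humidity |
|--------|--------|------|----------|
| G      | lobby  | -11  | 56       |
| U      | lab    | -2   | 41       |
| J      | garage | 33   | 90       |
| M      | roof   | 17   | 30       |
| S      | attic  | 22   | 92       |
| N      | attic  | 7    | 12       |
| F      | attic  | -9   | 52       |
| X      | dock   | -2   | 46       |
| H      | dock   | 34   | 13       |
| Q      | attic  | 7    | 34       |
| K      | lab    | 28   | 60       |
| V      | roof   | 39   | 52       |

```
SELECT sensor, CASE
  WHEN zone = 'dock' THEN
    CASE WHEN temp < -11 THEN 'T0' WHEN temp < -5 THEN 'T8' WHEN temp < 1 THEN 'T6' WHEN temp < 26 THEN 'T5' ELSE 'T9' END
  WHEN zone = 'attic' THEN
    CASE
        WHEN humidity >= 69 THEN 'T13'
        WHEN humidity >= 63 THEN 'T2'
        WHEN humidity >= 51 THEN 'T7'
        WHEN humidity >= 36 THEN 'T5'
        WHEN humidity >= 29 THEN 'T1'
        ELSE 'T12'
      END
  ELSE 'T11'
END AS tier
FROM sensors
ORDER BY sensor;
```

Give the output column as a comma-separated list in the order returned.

T7, T11, T9, T11, T11, T11, T12, T1, T13, T11, T11, T6

sensor=F: zone='attic' → inner[humidity >= 51] → T7
sensor=G: zone='lobby' → outer ELSE → T11
sensor=H: zone='dock' → inner[ELSE] → T9
sensor=J: zone='garage' → outer ELSE → T11
sensor=K: zone='lab' → outer ELSE → T11
sensor=M: zone='roof' → outer ELSE → T11
sensor=N: zone='attic' → inner[ELSE] → T12
sensor=Q: zone='attic' → inner[humidity >= 29] → T1
sensor=S: zone='attic' → inner[humidity >= 69] → T13
sensor=U: zone='lab' → outer ELSE → T11
sensor=V: zone='roof' → outer ELSE → T11
sensor=X: zone='dock' → inner[temp < 1] → T6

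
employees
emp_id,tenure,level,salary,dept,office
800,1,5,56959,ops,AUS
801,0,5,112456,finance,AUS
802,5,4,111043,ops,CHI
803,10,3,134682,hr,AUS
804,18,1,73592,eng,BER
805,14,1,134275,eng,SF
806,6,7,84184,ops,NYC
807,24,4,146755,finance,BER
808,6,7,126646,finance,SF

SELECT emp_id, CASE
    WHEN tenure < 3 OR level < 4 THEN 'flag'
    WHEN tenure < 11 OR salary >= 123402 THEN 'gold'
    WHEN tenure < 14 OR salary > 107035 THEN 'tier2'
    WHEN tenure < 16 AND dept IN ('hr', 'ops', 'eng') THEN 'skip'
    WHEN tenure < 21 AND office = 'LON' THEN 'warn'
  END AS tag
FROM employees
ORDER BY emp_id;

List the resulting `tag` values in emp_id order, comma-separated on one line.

flag, flag, gold, flag, flag, flag, gold, gold, gold

emp_id=800: tenure < 3 OR level < 4 → flag
emp_id=801: tenure < 3 OR level < 4 → flag
emp_id=802: tenure < 11 OR salary >= 123402 → gold
emp_id=803: tenure < 3 OR level < 4 → flag
emp_id=804: tenure < 3 OR level < 4 → flag
emp_id=805: tenure < 3 OR level < 4 → flag
emp_id=806: tenure < 11 OR salary >= 123402 → gold
emp_id=807: tenure < 11 OR salary >= 123402 → gold
emp_id=808: tenure < 11 OR salary >= 123402 → gold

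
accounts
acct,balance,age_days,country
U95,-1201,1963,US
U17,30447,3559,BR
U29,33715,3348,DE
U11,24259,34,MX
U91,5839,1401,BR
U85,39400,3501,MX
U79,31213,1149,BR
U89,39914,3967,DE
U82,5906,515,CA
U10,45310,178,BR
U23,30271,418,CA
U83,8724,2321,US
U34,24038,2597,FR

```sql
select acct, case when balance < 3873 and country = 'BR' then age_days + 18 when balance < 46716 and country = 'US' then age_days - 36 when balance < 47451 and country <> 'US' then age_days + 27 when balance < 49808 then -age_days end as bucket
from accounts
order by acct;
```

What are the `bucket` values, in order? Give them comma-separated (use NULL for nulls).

205, 61, 3586, 445, 3375, 2624, 1176, 542, 2285, 3528, 3994, 1428, 1927

acct=U10: balance < 47451 and country <> 'US' → 205
acct=U11: balance < 47451 and country <> 'US' → 61
acct=U17: balance < 47451 and country <> 'US' → 3586
acct=U23: balance < 47451 and country <> 'US' → 445
acct=U29: balance < 47451 and country <> 'US' → 3375
acct=U34: balance < 47451 and country <> 'US' → 2624
acct=U79: balance < 47451 and country <> 'US' → 1176
acct=U82: balance < 47451 and country <> 'US' → 542
acct=U83: balance < 46716 and country = 'US' → 2285
acct=U85: balance < 47451 and country <> 'US' → 3528
acct=U89: balance < 47451 and country <> 'US' → 3994
acct=U91: balance < 47451 and country <> 'US' → 1428
acct=U95: balance < 46716 and country = 'US' → 1927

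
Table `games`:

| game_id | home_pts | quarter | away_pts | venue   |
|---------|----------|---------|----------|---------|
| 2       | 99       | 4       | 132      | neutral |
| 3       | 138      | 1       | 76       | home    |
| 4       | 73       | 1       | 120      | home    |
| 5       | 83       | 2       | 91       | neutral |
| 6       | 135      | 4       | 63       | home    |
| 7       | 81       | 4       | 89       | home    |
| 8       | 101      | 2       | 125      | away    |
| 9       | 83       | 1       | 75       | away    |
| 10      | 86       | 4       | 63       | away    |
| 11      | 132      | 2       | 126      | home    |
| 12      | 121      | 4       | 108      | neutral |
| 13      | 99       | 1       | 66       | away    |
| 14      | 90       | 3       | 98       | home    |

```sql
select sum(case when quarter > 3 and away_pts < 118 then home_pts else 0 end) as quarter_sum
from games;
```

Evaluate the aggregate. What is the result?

game_id=2: ✗
game_id=3: ✗
game_id=4: ✗
game_id=5: ✗
game_id=6: ✓ → 135
game_id=7: ✓ → 81
game_id=8: ✗
game_id=9: ✗
game_id=10: ✓ → 86
game_id=11: ✗
game_id=12: ✓ → 121
game_id=13: ✗
game_id=14: ✗
quarter_sum = 135 + 81 + 86 + 121 = 423

423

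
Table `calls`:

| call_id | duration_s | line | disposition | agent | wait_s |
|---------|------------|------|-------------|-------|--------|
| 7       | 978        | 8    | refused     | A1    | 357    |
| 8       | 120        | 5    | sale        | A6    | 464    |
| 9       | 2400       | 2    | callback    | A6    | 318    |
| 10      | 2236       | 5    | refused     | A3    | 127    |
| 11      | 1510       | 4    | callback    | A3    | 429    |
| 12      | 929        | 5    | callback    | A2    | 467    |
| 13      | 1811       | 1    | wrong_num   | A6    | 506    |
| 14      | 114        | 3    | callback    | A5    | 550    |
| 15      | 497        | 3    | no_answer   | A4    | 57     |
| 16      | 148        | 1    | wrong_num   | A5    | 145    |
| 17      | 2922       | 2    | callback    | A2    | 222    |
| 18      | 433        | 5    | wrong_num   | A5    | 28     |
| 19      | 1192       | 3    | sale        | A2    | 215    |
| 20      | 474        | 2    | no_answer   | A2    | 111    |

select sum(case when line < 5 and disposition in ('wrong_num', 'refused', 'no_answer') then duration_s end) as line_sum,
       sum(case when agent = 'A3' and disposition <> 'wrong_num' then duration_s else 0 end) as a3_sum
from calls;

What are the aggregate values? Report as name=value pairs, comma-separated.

[line_sum: line < 5 and disposition in ('wrong_num', 'refused', 'no_answer')]
call_id=7: ✗
call_id=8: ✗
call_id=9: ✗
call_id=10: ✗
call_id=11: ✗
call_id=12: ✗
call_id=13: ✓ → 1811
call_id=14: ✗
call_id=15: ✓ → 497
call_id=16: ✓ → 148
call_id=17: ✗
call_id=18: ✗
call_id=19: ✗
call_id=20: ✓ → 474
line_sum = 1811 + 497 + 148 + 474 = 2930
—
[a3_sum: agent = 'A3' and disposition <> 'wrong_num']
call_id=7: ✗
call_id=8: ✗
call_id=9: ✗
call_id=10: ✓ → 2236
call_id=11: ✓ → 1510
call_id=12: ✗
call_id=13: ✗
call_id=14: ✗
call_id=15: ✗
call_id=16: ✗
call_id=17: ✗
call_id=18: ✗
call_id=19: ✗
call_id=20: ✗
a3_sum = 2236 + 1510 = 3746

line_sum=2930, a3_sum=3746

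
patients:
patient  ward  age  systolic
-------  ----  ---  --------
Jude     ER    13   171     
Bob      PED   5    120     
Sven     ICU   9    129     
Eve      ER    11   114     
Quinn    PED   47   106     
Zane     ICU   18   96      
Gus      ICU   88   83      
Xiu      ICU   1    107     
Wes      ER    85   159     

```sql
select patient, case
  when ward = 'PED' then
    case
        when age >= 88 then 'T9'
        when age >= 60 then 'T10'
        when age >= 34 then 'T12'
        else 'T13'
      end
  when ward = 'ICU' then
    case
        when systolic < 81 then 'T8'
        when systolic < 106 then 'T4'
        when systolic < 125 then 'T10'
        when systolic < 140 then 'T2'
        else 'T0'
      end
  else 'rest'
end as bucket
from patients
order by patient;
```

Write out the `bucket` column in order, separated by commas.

patient=Bob: ward='PED' → inner[ELSE] → T13
patient=Eve: ward='ER' → outer ELSE → rest
patient=Gus: ward='ICU' → inner[systolic < 106] → T4
patient=Jude: ward='ER' → outer ELSE → rest
patient=Quinn: ward='PED' → inner[age >= 34] → T12
patient=Sven: ward='ICU' → inner[systolic < 140] → T2
patient=Wes: ward='ER' → outer ELSE → rest
patient=Xiu: ward='ICU' → inner[systolic < 125] → T10
patient=Zane: ward='ICU' → inner[systolic < 106] → T4

T13, rest, T4, rest, T12, T2, rest, T10, T4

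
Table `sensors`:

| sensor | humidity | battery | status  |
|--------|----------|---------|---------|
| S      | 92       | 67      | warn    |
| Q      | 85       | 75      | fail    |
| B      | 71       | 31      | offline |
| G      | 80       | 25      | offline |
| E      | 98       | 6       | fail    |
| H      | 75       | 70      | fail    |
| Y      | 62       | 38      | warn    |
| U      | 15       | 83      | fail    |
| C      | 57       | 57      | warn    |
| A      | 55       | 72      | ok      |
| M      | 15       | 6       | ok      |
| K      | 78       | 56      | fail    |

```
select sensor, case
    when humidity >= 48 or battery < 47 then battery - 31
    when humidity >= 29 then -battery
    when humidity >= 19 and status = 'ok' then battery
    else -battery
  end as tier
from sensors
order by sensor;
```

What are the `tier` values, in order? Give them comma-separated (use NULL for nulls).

41, 0, 26, -25, -6, 39, 25, -25, 44, 36, -83, 7

sensor=A: humidity >= 48 or battery < 47 → 41
sensor=B: humidity >= 48 or battery < 47 → 0
sensor=C: humidity >= 48 or battery < 47 → 26
sensor=E: humidity >= 48 or battery < 47 → -25
sensor=G: humidity >= 48 or battery < 47 → -6
sensor=H: humidity >= 48 or battery < 47 → 39
sensor=K: humidity >= 48 or battery < 47 → 25
sensor=M: humidity >= 48 or battery < 47 → -25
sensor=Q: humidity >= 48 or battery < 47 → 44
sensor=S: humidity >= 48 or battery < 47 → 36
sensor=U: ELSE → -83
sensor=Y: humidity >= 48 or battery < 47 → 7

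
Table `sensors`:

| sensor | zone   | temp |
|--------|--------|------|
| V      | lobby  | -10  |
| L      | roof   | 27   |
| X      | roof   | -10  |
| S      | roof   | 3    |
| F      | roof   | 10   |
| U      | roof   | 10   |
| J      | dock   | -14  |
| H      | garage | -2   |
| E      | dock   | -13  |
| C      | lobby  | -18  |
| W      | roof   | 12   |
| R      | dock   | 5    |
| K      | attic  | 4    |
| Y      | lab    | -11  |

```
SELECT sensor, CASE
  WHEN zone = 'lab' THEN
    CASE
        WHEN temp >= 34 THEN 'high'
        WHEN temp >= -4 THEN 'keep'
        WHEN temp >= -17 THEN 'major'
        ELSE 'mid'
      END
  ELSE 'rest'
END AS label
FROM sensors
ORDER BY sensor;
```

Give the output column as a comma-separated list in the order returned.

rest, rest, rest, rest, rest, rest, rest, rest, rest, rest, rest, rest, rest, major

sensor=C: zone='lobby' → outer ELSE → rest
sensor=E: zone='dock' → outer ELSE → rest
sensor=F: zone='roof' → outer ELSE → rest
sensor=H: zone='garage' → outer ELSE → rest
sensor=J: zone='dock' → outer ELSE → rest
sensor=K: zone='attic' → outer ELSE → rest
sensor=L: zone='roof' → outer ELSE → rest
sensor=R: zone='dock' → outer ELSE → rest
sensor=S: zone='roof' → outer ELSE → rest
sensor=U: zone='roof' → outer ELSE → rest
sensor=V: zone='lobby' → outer ELSE → rest
sensor=W: zone='roof' → outer ELSE → rest
sensor=X: zone='roof' → outer ELSE → rest
sensor=Y: zone='lab' → inner[temp >= -17] → major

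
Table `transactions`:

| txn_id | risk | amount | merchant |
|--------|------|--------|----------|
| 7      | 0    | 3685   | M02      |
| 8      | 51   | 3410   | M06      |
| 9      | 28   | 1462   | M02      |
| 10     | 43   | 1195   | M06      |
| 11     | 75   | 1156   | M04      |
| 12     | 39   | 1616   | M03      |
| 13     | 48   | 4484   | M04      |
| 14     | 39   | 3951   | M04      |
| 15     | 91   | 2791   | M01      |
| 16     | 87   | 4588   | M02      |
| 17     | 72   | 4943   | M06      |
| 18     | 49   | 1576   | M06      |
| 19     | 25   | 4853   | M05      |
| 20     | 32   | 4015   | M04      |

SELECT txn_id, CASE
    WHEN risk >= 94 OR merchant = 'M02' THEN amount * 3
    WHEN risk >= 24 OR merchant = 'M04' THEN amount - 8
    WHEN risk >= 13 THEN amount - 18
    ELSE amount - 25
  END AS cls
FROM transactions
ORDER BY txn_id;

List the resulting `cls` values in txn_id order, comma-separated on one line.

txn_id=7: risk >= 94 OR merchant = 'M02' → 11055
txn_id=8: risk >= 24 OR merchant = 'M04' → 3402
txn_id=9: risk >= 94 OR merchant = 'M02' → 4386
txn_id=10: risk >= 24 OR merchant = 'M04' → 1187
txn_id=11: risk >= 24 OR merchant = 'M04' → 1148
txn_id=12: risk >= 24 OR merchant = 'M04' → 1608
txn_id=13: risk >= 24 OR merchant = 'M04' → 4476
txn_id=14: risk >= 24 OR merchant = 'M04' → 3943
txn_id=15: risk >= 24 OR merchant = 'M04' → 2783
txn_id=16: risk >= 94 OR merchant = 'M02' → 13764
txn_id=17: risk >= 24 OR merchant = 'M04' → 4935
txn_id=18: risk >= 24 OR merchant = 'M04' → 1568
txn_id=19: risk >= 24 OR merchant = 'M04' → 4845
txn_id=20: risk >= 24 OR merchant = 'M04' → 4007

11055, 3402, 4386, 1187, 1148, 1608, 4476, 3943, 2783, 13764, 4935, 1568, 4845, 4007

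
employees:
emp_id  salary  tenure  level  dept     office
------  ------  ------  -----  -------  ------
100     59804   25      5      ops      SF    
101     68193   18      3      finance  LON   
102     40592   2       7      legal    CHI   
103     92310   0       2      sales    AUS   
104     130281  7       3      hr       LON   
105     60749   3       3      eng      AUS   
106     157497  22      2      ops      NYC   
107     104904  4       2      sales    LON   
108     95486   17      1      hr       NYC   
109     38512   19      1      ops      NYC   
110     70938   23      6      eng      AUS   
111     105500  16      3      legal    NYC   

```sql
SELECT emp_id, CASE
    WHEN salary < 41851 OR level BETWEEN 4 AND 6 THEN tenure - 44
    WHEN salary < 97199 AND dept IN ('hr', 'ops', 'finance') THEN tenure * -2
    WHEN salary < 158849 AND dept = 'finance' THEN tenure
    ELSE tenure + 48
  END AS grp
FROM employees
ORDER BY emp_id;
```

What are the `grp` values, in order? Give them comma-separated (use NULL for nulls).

-19, -36, -42, 48, 55, 51, 70, 52, -34, -25, -21, 64

emp_id=100: salary < 41851 OR level BETWEEN 4 AND 6 → -19
emp_id=101: salary < 97199 AND dept IN ('hr', 'ops', 'finance') → -36
emp_id=102: salary < 41851 OR level BETWEEN 4 AND 6 → -42
emp_id=103: ELSE → 48
emp_id=104: ELSE → 55
emp_id=105: ELSE → 51
emp_id=106: ELSE → 70
emp_id=107: ELSE → 52
emp_id=108: salary < 97199 AND dept IN ('hr', 'ops', 'finance') → -34
emp_id=109: salary < 41851 OR level BETWEEN 4 AND 6 → -25
emp_id=110: salary < 41851 OR level BETWEEN 4 AND 6 → -21
emp_id=111: ELSE → 64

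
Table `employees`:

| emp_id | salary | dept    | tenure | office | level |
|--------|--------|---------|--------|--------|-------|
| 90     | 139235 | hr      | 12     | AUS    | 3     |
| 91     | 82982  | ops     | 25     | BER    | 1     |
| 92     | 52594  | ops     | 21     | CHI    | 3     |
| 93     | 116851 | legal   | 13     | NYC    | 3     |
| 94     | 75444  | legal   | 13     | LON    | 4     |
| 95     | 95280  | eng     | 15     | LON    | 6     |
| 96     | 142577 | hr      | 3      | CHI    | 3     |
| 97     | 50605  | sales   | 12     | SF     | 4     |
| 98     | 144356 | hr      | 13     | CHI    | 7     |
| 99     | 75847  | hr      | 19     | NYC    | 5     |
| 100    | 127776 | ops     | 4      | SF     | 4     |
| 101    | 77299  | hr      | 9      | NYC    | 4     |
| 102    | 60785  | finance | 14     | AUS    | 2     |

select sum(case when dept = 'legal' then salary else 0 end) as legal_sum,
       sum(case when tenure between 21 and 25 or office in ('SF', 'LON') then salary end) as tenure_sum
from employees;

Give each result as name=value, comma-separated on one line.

[legal_sum: dept = 'legal']
emp_id=90: ✗
emp_id=91: ✗
emp_id=92: ✗
emp_id=93: ✓ → 116851
emp_id=94: ✓ → 75444
emp_id=95: ✗
emp_id=96: ✗
emp_id=97: ✗
emp_id=98: ✗
emp_id=99: ✗
emp_id=100: ✗
emp_id=101: ✗
emp_id=102: ✗
legal_sum = 116851 + 75444 = 192295
—
[tenure_sum: tenure between 21 and 25 or office in ('SF', 'LON')]
emp_id=90: ✗
emp_id=91: ✓ → 82982
emp_id=92: ✓ → 52594
emp_id=93: ✗
emp_id=94: ✓ → 75444
emp_id=95: ✓ → 95280
emp_id=96: ✗
emp_id=97: ✓ → 50605
emp_id=98: ✗
emp_id=99: ✗
emp_id=100: ✓ → 127776
emp_id=101: ✗
emp_id=102: ✗
tenure_sum = 82982 + 52594 + 75444 + 95280 + 50605 + 127776 = 484681

legal_sum=192295, tenure_sum=484681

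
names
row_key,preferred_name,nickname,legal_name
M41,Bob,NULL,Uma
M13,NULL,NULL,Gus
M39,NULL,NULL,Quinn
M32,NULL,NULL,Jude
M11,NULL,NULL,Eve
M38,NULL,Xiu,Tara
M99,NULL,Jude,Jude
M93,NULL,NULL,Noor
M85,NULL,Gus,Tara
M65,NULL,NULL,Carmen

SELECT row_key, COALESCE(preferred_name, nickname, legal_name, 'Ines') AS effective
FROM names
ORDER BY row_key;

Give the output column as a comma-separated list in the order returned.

Eve, Gus, Jude, Xiu, Quinn, Bob, Carmen, Gus, Noor, Jude

row_key=M11: preferred_name=NULL, nickname=NULL, legal_name=Eve → Eve
row_key=M13: preferred_name=NULL, nickname=NULL, legal_name=Gus → Gus
row_key=M32: preferred_name=NULL, nickname=NULL, legal_name=Jude → Jude
row_key=M38: preferred_name=NULL, nickname=Xiu → Xiu
row_key=M39: preferred_name=NULL, nickname=NULL, legal_name=Quinn → Quinn
row_key=M41: preferred_name=Bob → Bob
row_key=M65: preferred_name=NULL, nickname=NULL, legal_name=Carmen → Carmen
row_key=M85: preferred_name=NULL, nickname=Gus → Gus
row_key=M93: preferred_name=NULL, nickname=NULL, legal_name=Noor → Noor
row_key=M99: preferred_name=NULL, nickname=Jude → Jude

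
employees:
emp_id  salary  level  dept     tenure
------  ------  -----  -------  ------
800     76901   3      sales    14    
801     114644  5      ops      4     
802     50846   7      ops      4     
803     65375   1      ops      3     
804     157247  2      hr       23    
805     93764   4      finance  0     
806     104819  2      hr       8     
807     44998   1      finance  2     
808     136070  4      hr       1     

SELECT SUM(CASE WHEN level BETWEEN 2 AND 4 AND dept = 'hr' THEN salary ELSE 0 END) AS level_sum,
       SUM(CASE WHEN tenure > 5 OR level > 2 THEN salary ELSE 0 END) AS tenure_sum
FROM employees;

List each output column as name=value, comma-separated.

level_sum=398136, tenure_sum=734291

[level_sum: level BETWEEN 2 AND 4 AND dept = 'hr']
emp_id=800: ✗
emp_id=801: ✗
emp_id=802: ✗
emp_id=803: ✗
emp_id=804: ✓ → 157247
emp_id=805: ✗
emp_id=806: ✓ → 104819
emp_id=807: ✗
emp_id=808: ✓ → 136070
level_sum = 157247 + 104819 + 136070 = 398136
—
[tenure_sum: tenure > 5 OR level > 2]
emp_id=800: ✓ → 76901
emp_id=801: ✓ → 114644
emp_id=802: ✓ → 50846
emp_id=803: ✗
emp_id=804: ✓ → 157247
emp_id=805: ✓ → 93764
emp_id=806: ✓ → 104819
emp_id=807: ✗
emp_id=808: ✓ → 136070
tenure_sum = 76901 + 114644 + 50846 + 157247 + 93764 + 104819 + 136070 = 734291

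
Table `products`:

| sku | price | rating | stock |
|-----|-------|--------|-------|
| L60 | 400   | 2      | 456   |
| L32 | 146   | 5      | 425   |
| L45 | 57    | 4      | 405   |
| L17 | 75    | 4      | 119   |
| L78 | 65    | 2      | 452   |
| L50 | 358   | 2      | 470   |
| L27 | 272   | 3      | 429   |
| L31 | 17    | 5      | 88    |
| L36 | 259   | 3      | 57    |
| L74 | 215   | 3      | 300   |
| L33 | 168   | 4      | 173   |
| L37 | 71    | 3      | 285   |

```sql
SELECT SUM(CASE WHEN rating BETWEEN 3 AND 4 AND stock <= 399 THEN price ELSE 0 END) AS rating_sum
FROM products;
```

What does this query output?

788

sku=L60: ✗
sku=L32: ✗
sku=L45: ✗
sku=L17: ✓ → 75
sku=L78: ✗
sku=L50: ✗
sku=L27: ✗
sku=L31: ✗
sku=L36: ✓ → 259
sku=L74: ✓ → 215
sku=L33: ✓ → 168
sku=L37: ✓ → 71
rating_sum = 75 + 259 + 215 + 168 + 71 = 788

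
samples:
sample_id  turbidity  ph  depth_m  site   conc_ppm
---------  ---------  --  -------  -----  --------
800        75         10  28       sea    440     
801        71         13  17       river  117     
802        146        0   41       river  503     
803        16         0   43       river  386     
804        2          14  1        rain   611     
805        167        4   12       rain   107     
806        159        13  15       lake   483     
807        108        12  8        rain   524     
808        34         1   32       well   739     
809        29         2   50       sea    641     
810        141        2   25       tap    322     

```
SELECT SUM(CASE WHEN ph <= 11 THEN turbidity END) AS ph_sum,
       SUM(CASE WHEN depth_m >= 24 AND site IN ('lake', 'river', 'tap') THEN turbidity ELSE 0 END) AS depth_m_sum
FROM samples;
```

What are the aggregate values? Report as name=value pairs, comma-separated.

ph_sum=608, depth_m_sum=303

[ph_sum: ph <= 11]
sample_id=800: ✓ → 75
sample_id=801: ✗
sample_id=802: ✓ → 146
sample_id=803: ✓ → 16
sample_id=804: ✗
sample_id=805: ✓ → 167
sample_id=806: ✗
sample_id=807: ✗
sample_id=808: ✓ → 34
sample_id=809: ✓ → 29
sample_id=810: ✓ → 141
ph_sum = 75 + 146 + 16 + 167 + 34 + 29 + 141 = 608
—
[depth_m_sum: depth_m >= 24 AND site IN ('lake', 'river', 'tap')]
sample_id=800: ✗
sample_id=801: ✗
sample_id=802: ✓ → 146
sample_id=803: ✓ → 16
sample_id=804: ✗
sample_id=805: ✗
sample_id=806: ✗
sample_id=807: ✗
sample_id=808: ✗
sample_id=809: ✗
sample_id=810: ✓ → 141
depth_m_sum = 146 + 16 + 141 = 303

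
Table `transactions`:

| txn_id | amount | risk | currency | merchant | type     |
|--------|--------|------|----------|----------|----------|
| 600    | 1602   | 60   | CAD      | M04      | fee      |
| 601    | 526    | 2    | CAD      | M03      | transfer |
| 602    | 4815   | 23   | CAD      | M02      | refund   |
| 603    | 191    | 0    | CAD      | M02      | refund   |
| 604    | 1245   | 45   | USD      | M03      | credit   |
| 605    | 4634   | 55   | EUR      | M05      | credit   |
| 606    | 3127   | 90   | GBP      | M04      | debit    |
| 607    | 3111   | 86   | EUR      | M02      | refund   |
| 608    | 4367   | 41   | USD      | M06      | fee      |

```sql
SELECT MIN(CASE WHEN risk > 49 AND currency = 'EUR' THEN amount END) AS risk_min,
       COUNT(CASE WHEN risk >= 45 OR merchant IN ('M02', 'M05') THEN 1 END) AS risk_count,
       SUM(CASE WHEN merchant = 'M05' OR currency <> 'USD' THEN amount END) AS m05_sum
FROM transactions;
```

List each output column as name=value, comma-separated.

risk_min=3111, risk_count=7, m05_sum=18006

[risk_min: risk > 49 AND currency = 'EUR']
txn_id=600: ✗
txn_id=601: ✗
txn_id=602: ✗
txn_id=603: ✗
txn_id=604: ✗
txn_id=605: ✓ → 4634
txn_id=606: ✗
txn_id=607: ✓ → 3111
txn_id=608: ✗
risk_min = MIN(4634, 3111) = 3111
—
[risk_count: risk >= 45 OR merchant IN ('M02', 'M05')]
txn_id=600: ✓ → 1
txn_id=601: ✗
txn_id=602: ✓ → 1
txn_id=603: ✓ → 1
txn_id=604: ✓ → 1
txn_id=605: ✓ → 1
txn_id=606: ✓ → 1
txn_id=607: ✓ → 1
txn_id=608: ✗
risk_count = COUNT(1, 1, 1, 1, 1, 1, 1) = 7
—
[m05_sum: merchant = 'M05' OR currency <> 'USD']
txn_id=600: ✓ → 1602
txn_id=601: ✓ → 526
txn_id=602: ✓ → 4815
txn_id=603: ✓ → 191
txn_id=604: ✗
txn_id=605: ✓ → 4634
txn_id=606: ✓ → 3127
txn_id=607: ✓ → 3111
txn_id=608: ✗
m05_sum = 1602 + 526 + 4815 + 191 + 4634 + 3127 + 3111 = 18006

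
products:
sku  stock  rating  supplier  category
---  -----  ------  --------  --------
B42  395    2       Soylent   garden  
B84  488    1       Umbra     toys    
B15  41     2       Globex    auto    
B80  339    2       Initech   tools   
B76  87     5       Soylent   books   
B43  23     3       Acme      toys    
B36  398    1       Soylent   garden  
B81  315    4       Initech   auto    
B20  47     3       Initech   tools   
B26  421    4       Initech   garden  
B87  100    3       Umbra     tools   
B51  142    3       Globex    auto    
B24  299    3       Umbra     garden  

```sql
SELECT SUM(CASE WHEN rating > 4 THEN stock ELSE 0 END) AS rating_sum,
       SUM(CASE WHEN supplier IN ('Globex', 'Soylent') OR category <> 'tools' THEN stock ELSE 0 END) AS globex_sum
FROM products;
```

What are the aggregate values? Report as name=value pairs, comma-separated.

[rating_sum: rating > 4]
sku=B42: ✗
sku=B84: ✗
sku=B15: ✗
sku=B80: ✗
sku=B76: ✓ → 87
sku=B43: ✗
sku=B36: ✗
sku=B81: ✗
sku=B20: ✗
sku=B26: ✗
sku=B87: ✗
sku=B51: ✗
sku=B24: ✗
rating_sum = 87
—
[globex_sum: supplier IN ('Globex', 'Soylent') OR category <> 'tools']
sku=B42: ✓ → 395
sku=B84: ✓ → 488
sku=B15: ✓ → 41
sku=B80: ✗
sku=B76: ✓ → 87
sku=B43: ✓ → 23
sku=B36: ✓ → 398
sku=B81: ✓ → 315
sku=B20: ✗
sku=B26: ✓ → 421
sku=B87: ✗
sku=B51: ✓ → 142
sku=B24: ✓ → 299
globex_sum = 395 + 488 + 41 + 87 + 23 + 398 + 315 + 421 + 142 + 299 = 2609

rating_sum=87, globex_sum=2609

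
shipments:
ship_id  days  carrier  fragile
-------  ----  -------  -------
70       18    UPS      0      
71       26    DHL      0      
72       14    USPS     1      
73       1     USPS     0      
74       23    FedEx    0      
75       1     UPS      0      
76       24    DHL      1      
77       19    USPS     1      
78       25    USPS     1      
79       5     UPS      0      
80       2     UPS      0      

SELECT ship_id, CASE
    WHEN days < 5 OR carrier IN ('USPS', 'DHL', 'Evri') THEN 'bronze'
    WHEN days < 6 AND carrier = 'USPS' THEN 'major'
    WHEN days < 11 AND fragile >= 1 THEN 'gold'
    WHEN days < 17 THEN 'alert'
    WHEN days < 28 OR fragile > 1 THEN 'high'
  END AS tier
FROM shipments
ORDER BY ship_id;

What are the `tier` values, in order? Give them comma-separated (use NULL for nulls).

high, bronze, bronze, bronze, high, bronze, bronze, bronze, bronze, alert, bronze

ship_id=70: days < 28 OR fragile > 1 → high
ship_id=71: days < 5 OR carrier IN ('USPS', 'DHL', 'Evri') → bronze
ship_id=72: days < 5 OR carrier IN ('USPS', 'DHL', 'Evri') → bronze
ship_id=73: days < 5 OR carrier IN ('USPS', 'DHL', 'Evri') → bronze
ship_id=74: days < 28 OR fragile > 1 → high
ship_id=75: days < 5 OR carrier IN ('USPS', 'DHL', 'Evri') → bronze
ship_id=76: days < 5 OR carrier IN ('USPS', 'DHL', 'Evri') → bronze
ship_id=77: days < 5 OR carrier IN ('USPS', 'DHL', 'Evri') → bronze
ship_id=78: days < 5 OR carrier IN ('USPS', 'DHL', 'Evri') → bronze
ship_id=79: days < 17 → alert
ship_id=80: days < 5 OR carrier IN ('USPS', 'DHL', 'Evri') → bronze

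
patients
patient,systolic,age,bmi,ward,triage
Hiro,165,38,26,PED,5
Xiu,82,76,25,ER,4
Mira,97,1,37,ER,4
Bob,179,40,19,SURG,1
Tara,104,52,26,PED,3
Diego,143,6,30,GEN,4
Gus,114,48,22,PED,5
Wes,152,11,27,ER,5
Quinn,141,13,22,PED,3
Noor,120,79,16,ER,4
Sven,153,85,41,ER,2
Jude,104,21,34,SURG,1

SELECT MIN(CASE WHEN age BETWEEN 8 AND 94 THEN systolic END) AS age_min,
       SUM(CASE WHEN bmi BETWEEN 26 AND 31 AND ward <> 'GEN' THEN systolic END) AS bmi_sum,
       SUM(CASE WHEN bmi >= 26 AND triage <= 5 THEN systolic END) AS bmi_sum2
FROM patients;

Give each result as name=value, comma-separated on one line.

age_min=82, bmi_sum=421, bmi_sum2=918

[age_min: age BETWEEN 8 AND 94]
patient=Hiro: ✓ → 165
patient=Xiu: ✓ → 82
patient=Mira: ✗
patient=Bob: ✓ → 179
patient=Tara: ✓ → 104
patient=Diego: ✗
patient=Gus: ✓ → 114
patient=Wes: ✓ → 152
patient=Quinn: ✓ → 141
patient=Noor: ✓ → 120
patient=Sven: ✓ → 153
patient=Jude: ✓ → 104
age_min = MIN(165, 82, 179, 104, 114, 152, 141, 120, 153, 104) = 82
—
[bmi_sum: bmi BETWEEN 26 AND 31 AND ward <> 'GEN']
patient=Hiro: ✓ → 165
patient=Xiu: ✗
patient=Mira: ✗
patient=Bob: ✗
patient=Tara: ✓ → 104
patient=Diego: ✗
patient=Gus: ✗
patient=Wes: ✓ → 152
patient=Quinn: ✗
patient=Noor: ✗
patient=Sven: ✗
patient=Jude: ✗
bmi_sum = 165 + 104 + 152 = 421
—
[bmi_sum2: bmi >= 26 AND triage <= 5]
patient=Hiro: ✓ → 165
patient=Xiu: ✗
patient=Mira: ✓ → 97
patient=Bob: ✗
patient=Tara: ✓ → 104
patient=Diego: ✓ → 143
patient=Gus: ✗
patient=Wes: ✓ → 152
patient=Quinn: ✗
patient=Noor: ✗
patient=Sven: ✓ → 153
patient=Jude: ✓ → 104
bmi_sum2 = 165 + 97 + 104 + 143 + 152 + 153 + 104 = 918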